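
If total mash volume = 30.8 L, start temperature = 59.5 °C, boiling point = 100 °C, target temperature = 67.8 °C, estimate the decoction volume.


V_dec = V_total·(T_target − T_start)/(T_boil − T_start)
V_dec = 30.8·(67.8 − 59.5)/(100 − 59.5)

6.3121 L


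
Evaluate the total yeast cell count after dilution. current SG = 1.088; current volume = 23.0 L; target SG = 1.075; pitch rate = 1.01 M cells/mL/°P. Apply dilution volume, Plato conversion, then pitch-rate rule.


V_w = V·((SG_c−1)/(SG_t−1)−1);  °P = 259 − 259/SG_t;  cells = rate·(V+V_w)·°P
V_w = 23.0·((1.088−1)/(1.075−1)−1) = 3.9867
V_final = 23.0 + 3.9867 = 26.9867
°P = 259 − 259/1.075 = 18.0698
cells = 1.01·26.9867·18.0698

492.5192 billion cells


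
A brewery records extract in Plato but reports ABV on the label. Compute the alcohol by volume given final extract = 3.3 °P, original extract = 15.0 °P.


SG = 259/(259 − P);  ABV = (OG − FG)·131.25
OG = 259/(259 − 15.0) = 1.0615
FG = 259/(259 − 3.3) = 1.0129
ABV = (1.0615 − 1.0129)·131.25

6.3748 % ABV


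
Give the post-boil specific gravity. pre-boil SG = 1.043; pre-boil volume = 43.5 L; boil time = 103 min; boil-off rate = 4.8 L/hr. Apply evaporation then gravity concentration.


V_post = V_pre − rate·(t/60);  SG_post = 1 + (SG_pre−1)·V_pre/V_post
V_post = 43.5 − 4.8·(103/60) = 35.2600
SG_post = 1 + (1.043 − 1)·43.5/35.2600

1.0530


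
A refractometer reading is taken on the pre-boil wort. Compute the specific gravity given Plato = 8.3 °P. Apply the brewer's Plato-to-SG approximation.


SG = 259/(259 − P)
SG = 259/(259 − 8.3)

1.0331


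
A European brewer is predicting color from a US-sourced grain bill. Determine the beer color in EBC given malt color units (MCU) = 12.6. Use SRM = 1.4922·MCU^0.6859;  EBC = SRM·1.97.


SRM = 1.4922·12.6^0.6859 = 8.4834
EBC = 8.4834·1.97

16.7123 EBC


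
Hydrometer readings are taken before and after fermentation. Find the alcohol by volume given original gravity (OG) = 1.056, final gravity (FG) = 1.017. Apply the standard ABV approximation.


ABV = (OG − FG) · 131.25
ABV = (1.056 − 1.017) · 131.25

5.1188 % ABV


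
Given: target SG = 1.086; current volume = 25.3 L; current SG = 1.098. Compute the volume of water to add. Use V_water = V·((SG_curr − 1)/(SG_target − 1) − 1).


V_water = 25.3·((1.098 − 1)/(1.086 − 1) − 1)

3.5302 L


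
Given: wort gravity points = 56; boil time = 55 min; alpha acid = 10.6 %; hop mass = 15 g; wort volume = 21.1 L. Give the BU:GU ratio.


U = 1.65·0.000125^(GP/1000)·(1−e^(−0.04t))/4.15;  IBU = (α/100)·m·U·1000/V;  BU:GU = IBU/GP
U = 1.65·0.000125^(56/1000)·(1−e^(−0.04·55))/4.15 = 0.2137
IBU = (10.6/100)·15·0.2137·1000/21.1 = 16.1055
BU:GU = 16.1055/56

0.2876


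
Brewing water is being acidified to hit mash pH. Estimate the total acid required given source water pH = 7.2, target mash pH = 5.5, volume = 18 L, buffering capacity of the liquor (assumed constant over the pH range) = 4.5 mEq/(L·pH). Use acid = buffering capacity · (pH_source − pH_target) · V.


acid = 4.5 · (7.2 − 5.5) · 18

137.7000 mEq


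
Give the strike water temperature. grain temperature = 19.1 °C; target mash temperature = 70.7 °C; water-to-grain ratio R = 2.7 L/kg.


T_strike = (0.41/R)·(T_mash − T_grain) + T_mash
T_strike = (0.41/2.7)·(70.7 − 19.1) + 70.7

78.5356 °C


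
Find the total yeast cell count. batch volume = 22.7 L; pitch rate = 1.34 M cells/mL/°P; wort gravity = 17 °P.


cells (billions) = rate · V_L · °P
cells = 1.34 · 22.7 · 17

517.1060 billion cells


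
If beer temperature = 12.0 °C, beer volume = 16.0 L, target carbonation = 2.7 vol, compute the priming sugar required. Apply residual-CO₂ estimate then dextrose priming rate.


residual = 14.695·(0.01821 + 0.09011·e^(−0.04·T));  sugar = (target − residual)·4.0·V
residual = 14.695·(0.01821 + 0.09011·e^(−0.04·12.0)) = 1.0870
sugar = (2.7 − 1.0870)·4.0·16.0

103.2340 g


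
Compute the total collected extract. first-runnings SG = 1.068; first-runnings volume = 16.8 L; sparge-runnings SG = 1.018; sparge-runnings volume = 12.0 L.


total = Σ (SG_i − 1)·1000·V_i
first = (1.068 − 1)·1000·16.8 = 1142.4000
sparge = (1.018 − 1)·1000·12.0 = 216.0000
total = 1142.4000 + 216.0000

1358.4000 gravity·L


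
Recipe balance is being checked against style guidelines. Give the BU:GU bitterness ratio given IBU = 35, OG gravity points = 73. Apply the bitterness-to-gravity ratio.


BU:GU = IBU / OG_points
BU:GU = 35 / 73

0.4795


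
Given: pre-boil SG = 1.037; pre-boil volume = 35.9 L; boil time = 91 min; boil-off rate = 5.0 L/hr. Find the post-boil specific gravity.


V_post = V_pre − rate·(t/60);  SG_post = 1 + (SG_pre−1)·V_pre/V_post
V_post = 35.9 − 5.0·(91/60) = 28.3167
SG_post = 1 + (1.037 − 1)·35.9/28.3167

1.0469


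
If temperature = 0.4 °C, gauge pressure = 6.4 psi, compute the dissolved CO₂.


vols = (P + 14.695)·(0.01821 + 0.09011·e^(−0.04·T))
vols = (6.4 + 14.695)·(0.01821 + 0.09011·e^(−0.04·0.4))

2.2548 volumes


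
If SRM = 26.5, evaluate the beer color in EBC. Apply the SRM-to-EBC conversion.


EBC = SRM · 1.97
EBC = 26.5 · 1.97

52.2050 EBC


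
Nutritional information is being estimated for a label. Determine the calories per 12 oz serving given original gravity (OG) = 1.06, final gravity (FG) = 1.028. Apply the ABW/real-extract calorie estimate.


ABW = (OG−FG)·131.25·0.79/FG;  °P = 259 − 259/SG (for OG→OE and FG→AE);  RE = 0.1808·OE + 0.8192·AE;  Cal = (6.9·ABW + 4·(RE−0.1))·FG·3.55
ABW = (1.06 − 1.028)·131.25·0.79/1.028 = 3.2276
OE = 259 − 259/1.06 = 14.6604 °P
AE = 259 − 259/1.028 = 7.0545 °P
RE = 0.1808·14.6604 + 0.8192·7.0545 = 8.4296 °P
Cal = (6.9·3.2276 + 4·(8.4296−0.1))·1.028·3.55

202.8669 kcal


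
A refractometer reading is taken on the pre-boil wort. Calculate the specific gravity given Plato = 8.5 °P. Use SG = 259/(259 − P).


SG = 259/(259 − 8.5)

1.0339


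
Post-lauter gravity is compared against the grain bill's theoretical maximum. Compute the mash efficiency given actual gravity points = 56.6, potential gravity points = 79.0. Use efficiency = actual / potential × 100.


efficiency = 56.6 / 79.0 × 100

71.6456 %


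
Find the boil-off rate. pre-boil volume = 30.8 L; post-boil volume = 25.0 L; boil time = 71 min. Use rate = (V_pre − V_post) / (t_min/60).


rate = (30.8 − 25.0) / (71/60)

4.9014 L/hr


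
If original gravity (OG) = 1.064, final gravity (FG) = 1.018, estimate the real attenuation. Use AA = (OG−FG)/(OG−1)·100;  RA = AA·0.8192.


AA = (1.064 − 1.018)/(1.064 − 1)·100 = 71.8750
RA = 71.8750·0.8192

58.8800 %


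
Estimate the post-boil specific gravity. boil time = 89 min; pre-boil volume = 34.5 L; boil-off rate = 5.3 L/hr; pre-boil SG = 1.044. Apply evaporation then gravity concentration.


V_post = V_pre − rate·(t/60);  SG_post = 1 + (SG_pre−1)·V_pre/V_post
V_post = 34.5 − 5.3·(89/60) = 26.6383
SG_post = 1 + (1.044 − 1)·34.5/26.6383

1.0570


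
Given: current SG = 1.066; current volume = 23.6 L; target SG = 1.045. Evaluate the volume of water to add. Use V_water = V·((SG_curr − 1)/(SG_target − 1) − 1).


V_water = 23.6·((1.066 − 1)/(1.045 − 1) − 1)

11.0133 L


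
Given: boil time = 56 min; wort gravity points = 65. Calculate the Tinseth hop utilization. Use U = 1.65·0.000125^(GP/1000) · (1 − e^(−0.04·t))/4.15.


bigness = 1.65·0.000125^(65/1000) = 0.9200
boil_factor = (1 − e^(−0.04·56))/4.15 = 0.2153
U = 0.9200 · 0.2153

0.1981


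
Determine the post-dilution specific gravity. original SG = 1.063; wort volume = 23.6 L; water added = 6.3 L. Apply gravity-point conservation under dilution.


SG_new = 1 + (SG_old − 1)·V_old/(V_old + V_water)
pts = (1.063 − 1)·1000·23.6/(23.6 + 6.3) = 49.7258
SG_new = 1 + 49.7258/1000

1.0497


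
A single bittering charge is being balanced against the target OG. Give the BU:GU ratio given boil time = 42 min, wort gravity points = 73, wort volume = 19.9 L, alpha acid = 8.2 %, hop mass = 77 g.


U = 1.65·0.000125^(GP/1000)·(1−e^(−0.04t))/4.15;  IBU = (α/100)·m·U·1000/V;  BU:GU = IBU/GP
U = 1.65·0.000125^(73/1000)·(1−e^(−0.04·42))/4.15 = 0.1679
IBU = (8.2/100)·77·0.1679·1000/19.9 = 53.2582
BU:GU = 53.2582/73

0.7296


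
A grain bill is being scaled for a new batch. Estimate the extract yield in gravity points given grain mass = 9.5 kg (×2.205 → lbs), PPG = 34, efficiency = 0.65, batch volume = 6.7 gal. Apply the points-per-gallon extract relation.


points = lbs × PPG × eff / vol
lbs = 9.5 × 2.205 = 20.9475
points = 20.9475 × 34 × 0.65 / 6.7

69.0955 points


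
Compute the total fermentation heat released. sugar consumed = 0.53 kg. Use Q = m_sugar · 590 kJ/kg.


Q = 0.53 · 590

312.7000 kJ


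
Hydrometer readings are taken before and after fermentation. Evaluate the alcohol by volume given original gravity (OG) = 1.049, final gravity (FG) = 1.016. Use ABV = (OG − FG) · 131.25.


ABV = (1.049 − 1.016) · 131.25

4.3312 % ABV


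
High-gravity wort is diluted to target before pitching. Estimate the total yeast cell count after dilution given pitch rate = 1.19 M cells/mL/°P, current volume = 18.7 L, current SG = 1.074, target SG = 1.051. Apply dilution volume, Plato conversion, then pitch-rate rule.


V_w = V·((SG_c−1)/(SG_t−1)−1);  °P = 259 − 259/SG_t;  cells = rate·(V+V_w)·°P
V_w = 18.7·((1.074−1)/(1.051−1)−1) = 8.4333
V_final = 18.7 + 8.4333 = 27.1333
°P = 259 − 259/1.051 = 12.5680
cells = 1.19·27.1333·12.5680

405.8049 billion cells


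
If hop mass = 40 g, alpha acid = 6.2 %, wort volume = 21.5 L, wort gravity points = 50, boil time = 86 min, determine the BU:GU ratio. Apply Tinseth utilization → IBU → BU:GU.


U = 1.65·0.000125^(GP/1000)·(1−e^(−0.04t))/4.15;  IBU = (α/100)·m·U·1000/V;  BU:GU = IBU/GP
U = 1.65·0.000125^(50/1000)·(1−e^(−0.04·86))/4.15 = 0.2455
IBU = (6.2/100)·40·0.2455·1000/21.5 = 28.3231
BU:GU = 28.3231/50

0.5665


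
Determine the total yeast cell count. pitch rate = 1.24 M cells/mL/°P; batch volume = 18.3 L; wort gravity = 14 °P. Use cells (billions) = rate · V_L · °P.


cells = 1.24 · 18.3 · 14

317.6880 billion cells


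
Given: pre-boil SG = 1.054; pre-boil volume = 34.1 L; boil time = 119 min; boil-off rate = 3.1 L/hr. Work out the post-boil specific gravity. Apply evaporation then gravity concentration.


V_post = V_pre − rate·(t/60);  SG_post = 1 + (SG_pre−1)·V_pre/V_post
V_post = 34.1 − 3.1·(119/60) = 27.9517
SG_post = 1 + (1.054 − 1)·34.1/27.9517

1.0659


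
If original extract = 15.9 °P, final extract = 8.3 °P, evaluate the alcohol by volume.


SG = 259/(259 − P);  ABV = (OG − FG)·131.25
OG = 259/(259 − 15.9) = 1.0654
FG = 259/(259 − 8.3) = 1.0331
ABV = (1.0654 − 1.0331)·131.25

4.2391 % ABV


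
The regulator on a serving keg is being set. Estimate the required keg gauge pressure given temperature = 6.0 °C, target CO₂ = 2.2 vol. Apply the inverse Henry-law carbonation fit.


psi = vols/(0.01821 + 0.09011·e^(−0.04·T)) − 14.695
psi = 2.2/(0.01821 + 0.09011·e^(−0.04·6.0)) − 14.695

9.9983 psi


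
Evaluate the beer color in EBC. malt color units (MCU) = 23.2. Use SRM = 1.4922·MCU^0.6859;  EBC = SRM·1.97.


SRM = 1.4922·23.2^0.6859 = 12.8948
EBC = 12.8948·1.97

25.4028 EBC


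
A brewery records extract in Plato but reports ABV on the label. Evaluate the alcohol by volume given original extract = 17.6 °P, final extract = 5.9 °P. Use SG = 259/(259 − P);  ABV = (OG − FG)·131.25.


OG = 259/(259 − 17.6) = 1.0729
FG = 259/(259 − 5.9) = 1.0233
ABV = (1.0729 − 1.0233)·131.25

6.5096 % ABV


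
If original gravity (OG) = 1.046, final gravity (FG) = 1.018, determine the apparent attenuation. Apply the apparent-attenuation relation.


AA = (OG − FG)/(OG − 1) · 100
AA = (1.046 − 1.018)/(1.046 − 1) · 100

60.8696 %


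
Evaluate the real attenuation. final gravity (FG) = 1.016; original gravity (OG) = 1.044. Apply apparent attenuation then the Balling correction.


AA = (OG−FG)/(OG−1)·100;  RA = AA·0.8192
AA = (1.044 − 1.016)/(1.044 − 1)·100 = 63.6364
RA = 63.6364·0.8192

52.1309 %


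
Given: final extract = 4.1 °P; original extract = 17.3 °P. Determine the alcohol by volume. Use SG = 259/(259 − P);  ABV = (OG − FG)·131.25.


OG = 259/(259 − 17.3) = 1.0716
FG = 259/(259 − 4.1) = 1.0161
ABV = (1.0716 − 1.0161)·131.25

7.2833 % ABV


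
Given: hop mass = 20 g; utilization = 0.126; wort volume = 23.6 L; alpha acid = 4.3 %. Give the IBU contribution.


IBU = (α/100)·mass·U·1000 / V
IBU = (4.3/100)·20·0.126·1000 / 23.6

4.5915 IBU


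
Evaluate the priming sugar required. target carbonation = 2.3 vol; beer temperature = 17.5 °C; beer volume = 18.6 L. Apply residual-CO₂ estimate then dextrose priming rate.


residual = 14.695·(0.01821 + 0.09011·e^(−0.04·T));  sugar = (target − residual)·4.0·V
residual = 14.695·(0.01821 + 0.09011·e^(−0.04·17.5)) = 0.9252
sugar = (2.3 − 0.9252)·4.0·18.6

102.2883 g


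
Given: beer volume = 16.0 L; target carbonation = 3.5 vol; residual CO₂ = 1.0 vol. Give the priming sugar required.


sugar = (target − residual)·4.0·V
sugar = (3.5 − 1.0)·4.0·16.0

160.0000 g


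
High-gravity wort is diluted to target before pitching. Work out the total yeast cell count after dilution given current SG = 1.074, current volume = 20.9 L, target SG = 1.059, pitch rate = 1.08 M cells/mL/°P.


V_w = V·((SG_c−1)/(SG_t−1)−1);  °P = 259 − 259/SG_t;  cells = rate·(V+V_w)·°P
V_w = 20.9·((1.074−1)/(1.059−1)−1) = 5.3136
V_final = 20.9 + 5.3136 = 26.2136
°P = 259 − 259/1.059 = 14.4297
cells = 1.08·26.2136·14.4297

408.5127 billion cells


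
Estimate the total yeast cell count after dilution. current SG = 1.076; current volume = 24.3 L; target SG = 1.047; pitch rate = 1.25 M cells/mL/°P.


V_w = V·((SG_c−1)/(SG_t−1)−1);  °P = 259 − 259/SG_t;  cells = rate·(V+V_w)·°P
V_w = 24.3·((1.076−1)/(1.047−1)−1) = 14.9936
V_final = 24.3 + 14.9936 = 39.2936
°P = 259 − 259/1.047 = 11.6266
cells = 1.25·39.2936·11.6266

571.0616 billion cells


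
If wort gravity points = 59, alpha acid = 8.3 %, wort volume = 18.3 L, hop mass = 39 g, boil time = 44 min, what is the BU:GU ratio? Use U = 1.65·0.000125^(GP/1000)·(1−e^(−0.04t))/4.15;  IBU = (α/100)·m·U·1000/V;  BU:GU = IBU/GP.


U = 1.65·0.000125^(59/1000)·(1−e^(−0.04·44))/4.15 = 0.1937
IBU = (8.3/100)·39·0.1937·1000/18.3 = 34.2651
BU:GU = 34.2651/59

0.5808


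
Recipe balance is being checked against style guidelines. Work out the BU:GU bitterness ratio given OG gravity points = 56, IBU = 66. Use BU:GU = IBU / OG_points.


BU:GU = 66 / 56

1.1786


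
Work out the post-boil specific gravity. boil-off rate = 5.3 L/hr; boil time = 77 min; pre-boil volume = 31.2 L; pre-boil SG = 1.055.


V_post = V_pre − rate·(t/60);  SG_post = 1 + (SG_pre−1)·V_pre/V_post
V_post = 31.2 − 5.3·(77/60) = 24.3983
SG_post = 1 + (1.055 − 1)·31.2/24.3983

1.0703


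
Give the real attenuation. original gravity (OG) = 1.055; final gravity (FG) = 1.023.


AA = (OG−FG)/(OG−1)·100;  RA = AA·0.8192
AA = (1.055 − 1.023)/(1.055 − 1)·100 = 58.1818
RA = 58.1818·0.8192

47.6625 %


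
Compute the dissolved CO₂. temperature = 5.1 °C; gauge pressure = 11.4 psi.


vols = (P + 14.695)·(0.01821 + 0.09011·e^(−0.04·T))
vols = (11.4 + 14.695)·(0.01821 + 0.09011·e^(−0.04·5.1))

2.3927 volumes


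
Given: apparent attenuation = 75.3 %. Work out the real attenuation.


RA = AA · 0.8192
RA = 75.3 · 0.8192

61.6858 %


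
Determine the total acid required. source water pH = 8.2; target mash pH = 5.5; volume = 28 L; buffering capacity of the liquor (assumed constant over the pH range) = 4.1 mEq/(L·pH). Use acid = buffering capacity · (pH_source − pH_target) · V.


acid = 4.1 · (8.2 − 5.5) · 28

309.9600 mEq


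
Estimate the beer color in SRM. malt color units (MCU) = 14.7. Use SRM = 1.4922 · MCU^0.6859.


SRM = 1.4922 · 14.7^0.6859

9.4295 SRM


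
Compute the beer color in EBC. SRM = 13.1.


EBC = SRM · 1.97
EBC = 13.1 · 1.97

25.8070 EBC


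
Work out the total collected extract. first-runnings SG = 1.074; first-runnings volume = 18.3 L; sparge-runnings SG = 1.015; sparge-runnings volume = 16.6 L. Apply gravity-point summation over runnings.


total = Σ (SG_i − 1)·1000·V_i
first = (1.074 − 1)·1000·18.3 = 1354.2000
sparge = (1.015 − 1)·1000·16.6 = 249.0000
total = 1354.2000 + 249.0000

1603.2000 gravity·L


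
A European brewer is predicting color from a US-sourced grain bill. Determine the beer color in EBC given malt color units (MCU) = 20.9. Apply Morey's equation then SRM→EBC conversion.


SRM = 1.4922·MCU^0.6859;  EBC = SRM·1.97
SRM = 1.4922·20.9^0.6859 = 12.0037
EBC = 12.0037·1.97

23.6473 EBC


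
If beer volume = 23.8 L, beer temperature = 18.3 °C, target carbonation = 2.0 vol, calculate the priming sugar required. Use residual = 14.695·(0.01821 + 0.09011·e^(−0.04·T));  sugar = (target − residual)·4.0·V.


residual = 14.695·(0.01821 + 0.09011·e^(−0.04·18.3)) = 0.9044
sugar = (2.0 − 0.9044)·4.0·23.8

104.2965 g


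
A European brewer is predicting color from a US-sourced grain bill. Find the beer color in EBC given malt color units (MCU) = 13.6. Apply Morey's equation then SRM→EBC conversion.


SRM = 1.4922·MCU^0.6859;  EBC = SRM·1.97
SRM = 1.4922·13.6^0.6859 = 8.9397
EBC = 8.9397·1.97

17.6111 EBC


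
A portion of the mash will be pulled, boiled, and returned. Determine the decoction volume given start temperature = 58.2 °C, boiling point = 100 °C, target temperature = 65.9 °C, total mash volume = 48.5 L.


V_dec = V_total·(T_target − T_start)/(T_boil − T_start)
V_dec = 48.5·(65.9 − 58.2)/(100 − 58.2)

8.9342 L


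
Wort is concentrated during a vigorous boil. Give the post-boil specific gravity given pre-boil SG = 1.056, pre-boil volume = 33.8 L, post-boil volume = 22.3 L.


SG_post = 1 + (SG_pre − 1)·V_pre/V_post
pts_pre = (1.056 − 1)·1000 = 56.0000
pts_post = 56.0000·33.8/22.3 = 84.8789
SG_post = 1 + 84.8789/1000

1.0849


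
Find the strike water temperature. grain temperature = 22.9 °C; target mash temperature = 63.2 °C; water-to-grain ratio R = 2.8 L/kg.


T_strike = (0.41/R)·(T_mash − T_grain) + T_mash
T_strike = (0.41/2.8)·(63.2 − 22.9) + 63.2

69.1011 °C


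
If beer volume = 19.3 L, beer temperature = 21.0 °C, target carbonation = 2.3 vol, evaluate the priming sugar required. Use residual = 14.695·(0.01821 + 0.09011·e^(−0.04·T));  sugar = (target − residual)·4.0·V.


residual = 14.695·(0.01821 + 0.09011·e^(−0.04·21.0)) = 0.8393
sugar = (2.3 − 0.8393)·4.0·19.3

112.7697 g


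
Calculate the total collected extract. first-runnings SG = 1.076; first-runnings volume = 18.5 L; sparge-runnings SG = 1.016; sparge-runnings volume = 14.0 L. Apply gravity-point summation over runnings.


total = Σ (SG_i − 1)·1000·V_i
first = (1.076 − 1)·1000·18.5 = 1406.0000
sparge = (1.016 − 1)·1000·14.0 = 224.0000
total = 1406.0000 + 224.0000

1630.0000 gravity·L


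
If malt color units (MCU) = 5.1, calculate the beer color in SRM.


SRM = 1.4922 · MCU^0.6859
SRM = 1.4922 · 5.1^0.6859

4.5619 SRM


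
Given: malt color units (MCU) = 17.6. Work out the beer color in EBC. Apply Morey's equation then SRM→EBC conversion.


SRM = 1.4922·MCU^0.6859;  EBC = SRM·1.97
SRM = 1.4922·17.6^0.6859 = 10.6690
EBC = 10.6690·1.97

21.0180 EBC


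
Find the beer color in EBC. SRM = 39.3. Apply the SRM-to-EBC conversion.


EBC = SRM · 1.97
EBC = 39.3 · 1.97

77.4210 EBC


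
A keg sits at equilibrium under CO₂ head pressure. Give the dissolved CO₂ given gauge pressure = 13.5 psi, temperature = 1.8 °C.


vols = (P + 14.695)·(0.01821 + 0.09011·e^(−0.04·T))
vols = (13.5 + 14.695)·(0.01821 + 0.09011·e^(−0.04·1.8))

2.8776 volumes


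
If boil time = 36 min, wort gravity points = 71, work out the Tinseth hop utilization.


U = 1.65·0.000125^(GP/1000) · (1 − e^(−0.04·t))/4.15
bigness = 1.65·0.000125^(71/1000) = 0.8717
boil_factor = (1 − e^(−0.04·36))/4.15 = 0.1839
U = 0.8717 · 0.1839

0.1603


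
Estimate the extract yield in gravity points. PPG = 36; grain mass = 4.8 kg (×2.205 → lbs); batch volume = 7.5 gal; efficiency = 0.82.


points = lbs × PPG × eff / vol
lbs = 4.8 × 2.205 = 10.5840
points = 10.5840 × 36 × 0.82 / 7.5

41.6586 points


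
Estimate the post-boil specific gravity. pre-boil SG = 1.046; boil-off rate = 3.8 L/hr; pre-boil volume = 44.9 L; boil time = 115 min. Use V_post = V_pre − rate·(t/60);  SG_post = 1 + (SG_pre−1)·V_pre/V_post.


V_post = 44.9 − 3.8·(115/60) = 37.6167
SG_post = 1 + (1.046 − 1)·44.9/37.6167

1.0549


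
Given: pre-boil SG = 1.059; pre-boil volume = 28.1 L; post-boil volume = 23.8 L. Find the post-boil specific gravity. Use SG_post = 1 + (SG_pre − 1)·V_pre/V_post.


pts_pre = (1.059 − 1)·1000 = 59.0000
pts_post = 59.0000·28.1/23.8 = 69.6597
SG_post = 1 + 69.6597/1000

1.0697


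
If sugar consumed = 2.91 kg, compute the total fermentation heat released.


Q = m_sugar · 590 kJ/kg
Q = 2.91 · 590

1716.9000 kJ


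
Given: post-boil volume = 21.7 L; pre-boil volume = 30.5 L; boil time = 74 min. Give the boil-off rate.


rate = (V_pre − V_post) / (t_min/60)
rate = (30.5 − 21.7) / (74/60)

7.1351 L/hr


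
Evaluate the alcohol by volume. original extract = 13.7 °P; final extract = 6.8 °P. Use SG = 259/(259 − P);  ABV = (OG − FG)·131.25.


OG = 259/(259 − 13.7) = 1.0558
FG = 259/(259 − 6.8) = 1.0270
ABV = (1.0558 − 1.0270)·131.25

3.7915 % ABV


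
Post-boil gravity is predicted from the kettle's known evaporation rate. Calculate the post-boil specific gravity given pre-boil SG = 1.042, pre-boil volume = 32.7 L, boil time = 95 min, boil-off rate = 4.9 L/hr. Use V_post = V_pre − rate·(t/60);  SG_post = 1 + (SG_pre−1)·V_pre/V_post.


V_post = 32.7 − 4.9·(95/60) = 24.9417
SG_post = 1 + (1.042 − 1)·32.7/24.9417

1.0551


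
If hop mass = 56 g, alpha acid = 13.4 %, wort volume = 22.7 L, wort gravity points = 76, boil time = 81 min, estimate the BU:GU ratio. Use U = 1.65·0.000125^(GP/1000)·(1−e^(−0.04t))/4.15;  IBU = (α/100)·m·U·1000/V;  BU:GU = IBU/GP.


U = 1.65·0.000125^(76/1000)·(1−e^(−0.04·81))/4.15 = 0.1930
IBU = (13.4/100)·56·0.1930·1000/22.7 = 63.7848
BU:GU = 63.7848/76

0.8393


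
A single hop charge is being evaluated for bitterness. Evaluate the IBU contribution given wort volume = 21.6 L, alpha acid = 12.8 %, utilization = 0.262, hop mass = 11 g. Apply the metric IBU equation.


IBU = (α/100)·mass·U·1000 / V
IBU = (12.8/100)·11·0.262·1000 / 21.6

17.0785 IBU


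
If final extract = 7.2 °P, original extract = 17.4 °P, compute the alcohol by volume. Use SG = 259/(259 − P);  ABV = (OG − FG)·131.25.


OG = 259/(259 − 17.4) = 1.0720
FG = 259/(259 − 7.2) = 1.0286
ABV = (1.0720 − 1.0286)·131.25

5.6996 % ABV


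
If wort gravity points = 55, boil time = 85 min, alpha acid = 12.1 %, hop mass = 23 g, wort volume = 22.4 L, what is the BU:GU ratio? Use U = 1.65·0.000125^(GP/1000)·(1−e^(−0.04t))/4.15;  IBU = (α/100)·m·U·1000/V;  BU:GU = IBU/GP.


U = 1.65·0.000125^(55/1000)·(1−e^(−0.04·85))/4.15 = 0.2344
IBU = (12.1/100)·23·0.2344·1000/22.4 = 29.1266
BU:GU = 29.1266/55

0.5296


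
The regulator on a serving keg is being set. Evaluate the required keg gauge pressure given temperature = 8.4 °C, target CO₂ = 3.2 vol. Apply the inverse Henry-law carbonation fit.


psi = vols/(0.01821 + 0.09011·e^(−0.04·T)) − 14.695
psi = 3.2/(0.01821 + 0.09011·e^(−0.04·8.4)) − 14.695

24.0437 psi


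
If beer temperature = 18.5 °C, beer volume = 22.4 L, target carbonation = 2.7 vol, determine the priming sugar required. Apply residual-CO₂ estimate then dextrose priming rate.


residual = 14.695·(0.01821 + 0.09011·e^(−0.04·T));  sugar = (target − residual)·4.0·V
residual = 14.695·(0.01821 + 0.09011·e^(−0.04·18.5)) = 0.8994
sugar = (2.7 − 0.8994)·4.0·22.4

161.3361 g


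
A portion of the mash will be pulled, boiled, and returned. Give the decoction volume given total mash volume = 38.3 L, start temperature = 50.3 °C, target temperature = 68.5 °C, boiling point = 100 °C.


V_dec = V_total·(T_target − T_start)/(T_boil − T_start)
V_dec = 38.3·(68.5 − 50.3)/(100 − 50.3)

14.0254 L


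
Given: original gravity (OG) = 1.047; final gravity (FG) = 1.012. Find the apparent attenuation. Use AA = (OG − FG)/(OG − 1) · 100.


AA = (1.047 − 1.012)/(1.047 − 1) · 100

74.4681 %


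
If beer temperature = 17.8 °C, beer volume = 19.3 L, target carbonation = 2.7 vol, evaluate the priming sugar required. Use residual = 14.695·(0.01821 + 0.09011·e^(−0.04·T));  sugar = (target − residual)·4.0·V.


residual = 14.695·(0.01821 + 0.09011·e^(−0.04·17.8)) = 0.9173
sugar = (2.7 − 0.9173)·4.0·19.3

137.6234 g


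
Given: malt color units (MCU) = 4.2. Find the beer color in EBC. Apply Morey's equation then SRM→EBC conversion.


SRM = 1.4922·MCU^0.6859;  EBC = SRM·1.97
SRM = 1.4922·4.2^0.6859 = 3.9931
EBC = 3.9931·1.97

7.8665 EBC


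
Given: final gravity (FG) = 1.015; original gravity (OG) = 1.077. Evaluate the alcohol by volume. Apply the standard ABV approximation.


ABV = (OG − FG) · 131.25
ABV = (1.077 − 1.015) · 131.25

8.1375 % ABV


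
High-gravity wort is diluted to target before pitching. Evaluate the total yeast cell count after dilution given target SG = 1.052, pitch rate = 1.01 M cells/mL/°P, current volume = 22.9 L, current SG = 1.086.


V_w = V·((SG_c−1)/(SG_t−1)−1);  °P = 259 − 259/SG_t;  cells = rate·(V+V_w)·°P
V_w = 22.9·((1.086−1)/(1.052−1)−1) = 14.9731
V_final = 22.9 + 14.9731 = 37.8731
°P = 259 − 259/1.052 = 12.8023
cells = 1.01·37.8731·12.8023

489.7104 billion cells


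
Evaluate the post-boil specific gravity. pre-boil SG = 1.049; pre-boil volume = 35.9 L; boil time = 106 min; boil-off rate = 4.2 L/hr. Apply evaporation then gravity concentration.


V_post = V_pre − rate·(t/60);  SG_post = 1 + (SG_pre−1)·V_pre/V_post
V_post = 35.9 − 4.2·(106/60) = 28.4800
SG_post = 1 + (1.049 − 1)·35.9/28.4800

1.0618


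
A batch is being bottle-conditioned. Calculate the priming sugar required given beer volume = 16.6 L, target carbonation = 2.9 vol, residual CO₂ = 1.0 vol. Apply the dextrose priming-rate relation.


sugar = (target − residual)·4.0·V
sugar = (2.9 − 1.0)·4.0·16.6

126.1600 g


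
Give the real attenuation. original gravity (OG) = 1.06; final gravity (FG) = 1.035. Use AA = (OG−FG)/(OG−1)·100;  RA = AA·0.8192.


AA = (1.06 − 1.035)/(1.06 − 1)·100 = 41.6667
RA = 41.6667·0.8192

34.1333 %


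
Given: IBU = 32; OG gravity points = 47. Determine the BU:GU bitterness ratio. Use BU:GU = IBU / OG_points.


BU:GU = 32 / 47

0.6809


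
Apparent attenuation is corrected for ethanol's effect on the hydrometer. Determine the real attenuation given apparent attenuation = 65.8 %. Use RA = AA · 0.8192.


RA = 65.8 · 0.8192

53.9034 %


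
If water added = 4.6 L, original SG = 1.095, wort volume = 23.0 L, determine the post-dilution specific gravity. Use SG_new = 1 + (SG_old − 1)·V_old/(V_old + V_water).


pts = (1.095 − 1)·1000·23.0/(23.0 + 4.6) = 79.1667
SG_new = 1 + 79.1667/1000

1.0792


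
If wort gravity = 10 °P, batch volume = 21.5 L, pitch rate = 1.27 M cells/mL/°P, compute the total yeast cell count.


cells (billions) = rate · V_L · °P
cells = 1.27 · 21.5 · 10

273.0500 billion cells


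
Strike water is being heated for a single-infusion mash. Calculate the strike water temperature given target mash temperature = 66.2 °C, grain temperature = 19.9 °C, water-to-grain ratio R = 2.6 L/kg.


T_strike = (0.41/R)·(T_mash − T_grain) + T_mash
T_strike = (0.41/2.6)·(66.2 − 19.9) + 66.2

73.5012 °C


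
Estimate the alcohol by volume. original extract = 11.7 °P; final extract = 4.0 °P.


SG = 259/(259 − P);  ABV = (OG − FG)·131.25
OG = 259/(259 − 11.7) = 1.0473
FG = 259/(259 − 4.0) = 1.0157
ABV = (1.0473 − 1.0157)·131.25

4.1507 % ABV


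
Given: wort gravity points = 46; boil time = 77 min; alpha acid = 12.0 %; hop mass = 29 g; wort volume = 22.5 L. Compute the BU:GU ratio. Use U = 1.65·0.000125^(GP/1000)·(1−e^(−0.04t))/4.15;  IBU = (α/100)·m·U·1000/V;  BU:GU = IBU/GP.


U = 1.65·0.000125^(46/1000)·(1−e^(−0.04·77))/4.15 = 0.2509
IBU = (12.0/100)·29·0.2509·1000/22.5 = 38.8023
BU:GU = 38.8023/46

0.8435


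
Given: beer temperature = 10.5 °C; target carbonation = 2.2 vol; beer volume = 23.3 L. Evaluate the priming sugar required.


residual = 14.695·(0.01821 + 0.09011·e^(−0.04·T));  sugar = (target − residual)·4.0·V
residual = 14.695·(0.01821 + 0.09011·e^(−0.04·10.5)) = 1.1376
sugar = (2.2 − 1.1376)·4.0·23.3

99.0124 g


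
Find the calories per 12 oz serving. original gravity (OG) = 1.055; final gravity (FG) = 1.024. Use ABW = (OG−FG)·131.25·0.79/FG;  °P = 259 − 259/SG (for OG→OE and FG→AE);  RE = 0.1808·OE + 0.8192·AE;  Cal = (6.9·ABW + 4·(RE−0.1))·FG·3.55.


ABW = (1.055 − 1.024)·131.25·0.79/1.024 = 3.1390
OE = 259 − 259/1.055 = 13.5024 °P
AE = 259 − 259/1.024 = 6.0703 °P
RE = 0.1808·13.5024 + 0.8192·6.0703 = 7.4140 °P
Cal = (6.9·3.1390 + 4·(7.4140−0.1))·1.024·3.55

185.0864 kcal


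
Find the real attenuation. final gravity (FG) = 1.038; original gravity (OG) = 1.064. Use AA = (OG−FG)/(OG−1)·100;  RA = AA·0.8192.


AA = (1.064 − 1.038)/(1.064 − 1)·100 = 40.6250
RA = 40.6250·0.8192

33.2800 %


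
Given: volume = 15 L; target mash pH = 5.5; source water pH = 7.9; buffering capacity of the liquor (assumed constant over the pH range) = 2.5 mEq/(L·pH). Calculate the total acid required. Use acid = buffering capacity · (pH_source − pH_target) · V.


acid = 2.5 · (7.9 − 5.5) · 15

90.0000 mEq


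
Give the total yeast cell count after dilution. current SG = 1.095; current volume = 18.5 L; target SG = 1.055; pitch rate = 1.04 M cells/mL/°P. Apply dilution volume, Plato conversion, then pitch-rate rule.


V_w = V·((SG_c−1)/(SG_t−1)−1);  °P = 259 − 259/SG_t;  cells = rate·(V+V_w)·°P
V_w = 18.5·((1.095−1)/(1.055−1)−1) = 13.4545
V_final = 18.5 + 13.4545 = 31.9545
°P = 259 − 259/1.055 = 13.5024
cells = 1.04·31.9545·13.5024

448.7206 billion cells


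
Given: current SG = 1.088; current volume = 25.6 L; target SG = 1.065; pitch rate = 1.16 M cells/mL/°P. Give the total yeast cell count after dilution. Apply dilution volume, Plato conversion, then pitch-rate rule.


V_w = V·((SG_c−1)/(SG_t−1)−1);  °P = 259 − 259/SG_t;  cells = rate·(V+V_w)·°P
V_w = 25.6·((1.088−1)/(1.065−1)−1) = 9.0585
V_final = 25.6 + 9.0585 = 34.6585
°P = 259 − 259/1.065 = 15.8075
cells = 1.16·34.6585·15.8075

635.5223 billion cells


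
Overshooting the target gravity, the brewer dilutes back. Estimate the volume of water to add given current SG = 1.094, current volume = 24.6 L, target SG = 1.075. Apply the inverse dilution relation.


V_water = V·((SG_curr − 1)/(SG_target − 1) − 1)
V_water = 24.6·((1.094 − 1)/(1.075 − 1) − 1)

6.2320 L


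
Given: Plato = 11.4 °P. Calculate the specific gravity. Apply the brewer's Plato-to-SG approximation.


SG = 259/(259 − P)
SG = 259/(259 − 11.4)

1.0460


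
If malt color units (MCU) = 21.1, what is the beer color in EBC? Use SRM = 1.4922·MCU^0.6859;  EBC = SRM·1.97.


SRM = 1.4922·21.1^0.6859 = 12.0824
EBC = 12.0824·1.97

23.8023 EBC


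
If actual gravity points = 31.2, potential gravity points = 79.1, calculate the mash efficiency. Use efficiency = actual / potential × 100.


efficiency = 31.2 / 79.1 × 100

39.4437 %


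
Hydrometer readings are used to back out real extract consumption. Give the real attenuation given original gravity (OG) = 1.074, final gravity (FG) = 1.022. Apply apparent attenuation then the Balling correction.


AA = (OG−FG)/(OG−1)·100;  RA = AA·0.8192
AA = (1.074 − 1.022)/(1.074 − 1)·100 = 70.2703
RA = 70.2703·0.8192

57.5654 %


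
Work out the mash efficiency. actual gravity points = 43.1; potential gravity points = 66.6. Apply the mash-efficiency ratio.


efficiency = actual / potential × 100
efficiency = 43.1 / 66.6 × 100

64.7147 %


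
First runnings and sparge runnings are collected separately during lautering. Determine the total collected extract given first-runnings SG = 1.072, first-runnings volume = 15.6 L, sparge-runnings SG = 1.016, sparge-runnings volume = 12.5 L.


total = Σ (SG_i − 1)·1000·V_i
first = (1.072 − 1)·1000·15.6 = 1123.2000
sparge = (1.016 − 1)·1000·12.5 = 200.0000
total = 1123.2000 + 200.0000

1323.2000 gravity·L


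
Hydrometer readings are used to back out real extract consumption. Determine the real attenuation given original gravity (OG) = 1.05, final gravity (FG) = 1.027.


AA = (OG−FG)/(OG−1)·100;  RA = AA·0.8192
AA = (1.05 − 1.027)/(1.05 − 1)·100 = 46.0000
RA = 46.0000·0.8192

37.6832 %


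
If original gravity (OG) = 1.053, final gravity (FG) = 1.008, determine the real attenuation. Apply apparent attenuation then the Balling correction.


AA = (OG−FG)/(OG−1)·100;  RA = AA·0.8192
AA = (1.053 − 1.008)/(1.053 − 1)·100 = 84.9057
RA = 84.9057·0.8192

69.5547 %


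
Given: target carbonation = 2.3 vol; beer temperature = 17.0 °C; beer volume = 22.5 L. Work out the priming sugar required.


residual = 14.695·(0.01821 + 0.09011·e^(−0.04·T));  sugar = (target − residual)·4.0·V
residual = 14.695·(0.01821 + 0.09011·e^(−0.04·17.0)) = 0.9384
sugar = (2.3 − 0.9384)·4.0·22.5

122.5403 g


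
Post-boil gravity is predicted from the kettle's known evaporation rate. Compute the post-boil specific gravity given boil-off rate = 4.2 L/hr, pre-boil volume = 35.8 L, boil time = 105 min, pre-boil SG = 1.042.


V_post = V_pre − rate·(t/60);  SG_post = 1 + (SG_pre−1)·V_pre/V_post
V_post = 35.8 − 4.2·(105/60) = 28.4500
SG_post = 1 + (1.042 − 1)·35.8/28.4500

1.0529


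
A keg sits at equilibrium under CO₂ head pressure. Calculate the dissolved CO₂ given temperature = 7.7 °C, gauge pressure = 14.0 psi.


vols = (P + 14.695)·(0.01821 + 0.09011·e^(−0.04·T))
vols = (14.0 + 14.695)·(0.01821 + 0.09011·e^(−0.04·7.7))

2.4228 volumes


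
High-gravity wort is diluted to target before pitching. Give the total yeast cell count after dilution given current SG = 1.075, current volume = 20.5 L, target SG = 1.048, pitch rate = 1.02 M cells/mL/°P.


V_w = V·((SG_c−1)/(SG_t−1)−1);  °P = 259 − 259/SG_t;  cells = rate·(V+V_w)·°P
V_w = 20.5·((1.075−1)/(1.048−1)−1) = 11.5312
V_final = 20.5 + 11.5312 = 32.0312
°P = 259 − 259/1.048 = 11.8626
cells = 1.02·32.0312·11.8626

387.5732 billion cells


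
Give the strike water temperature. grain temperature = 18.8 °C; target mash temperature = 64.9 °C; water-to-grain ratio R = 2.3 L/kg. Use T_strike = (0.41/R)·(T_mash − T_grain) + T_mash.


T_strike = (0.41/2.3)·(64.9 − 18.8) + 64.9

73.1178 °C


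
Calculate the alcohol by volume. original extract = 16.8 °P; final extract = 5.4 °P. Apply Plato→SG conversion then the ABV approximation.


SG = 259/(259 − P);  ABV = (OG − FG)·131.25
OG = 259/(259 − 16.8) = 1.0694
FG = 259/(259 − 5.4) = 1.0213
ABV = (1.0694 − 1.0213)·131.25

6.3093 % ABV


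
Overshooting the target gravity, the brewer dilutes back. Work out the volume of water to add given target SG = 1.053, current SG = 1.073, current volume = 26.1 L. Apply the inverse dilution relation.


V_water = V·((SG_curr − 1)/(SG_target − 1) − 1)
V_water = 26.1·((1.073 − 1)/(1.053 − 1) − 1)

9.8491 L


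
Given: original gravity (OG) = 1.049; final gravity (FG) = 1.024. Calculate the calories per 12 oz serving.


ABW = (OG−FG)·131.25·0.79/FG;  °P = 259 − 259/SG (for OG→OE and FG→AE);  RE = 0.1808·OE + 0.8192·AE;  Cal = (6.9·ABW + 4·(RE−0.1))·FG·3.55
ABW = (1.049 − 1.024)·131.25·0.79/1.024 = 2.5314
OE = 259 − 259/1.049 = 12.0982 °P
AE = 259 − 259/1.024 = 6.0703 °P
RE = 0.1808·12.0982 + 0.8192·6.0703 = 7.1602 °P
Cal = (6.9·2.5314 + 4·(7.1602−0.1))·1.024·3.55

166.1559 kcal


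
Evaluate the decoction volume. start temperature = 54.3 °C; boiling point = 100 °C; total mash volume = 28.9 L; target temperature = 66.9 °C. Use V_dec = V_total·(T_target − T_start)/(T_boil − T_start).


V_dec = 28.9·(66.9 − 54.3)/(100 − 54.3)

7.9681 L


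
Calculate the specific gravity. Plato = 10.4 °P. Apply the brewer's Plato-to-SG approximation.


SG = 259/(259 − P)
SG = 259/(259 − 10.4)

1.0418


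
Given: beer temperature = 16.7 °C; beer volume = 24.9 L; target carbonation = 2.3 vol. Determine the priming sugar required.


residual = 14.695·(0.01821 + 0.09011·e^(−0.04·T));  sugar = (target − residual)·4.0·V
residual = 14.695·(0.01821 + 0.09011·e^(−0.04·16.7)) = 0.9465
sugar = (2.3 − 0.9465)·4.0·24.9

134.8046 g


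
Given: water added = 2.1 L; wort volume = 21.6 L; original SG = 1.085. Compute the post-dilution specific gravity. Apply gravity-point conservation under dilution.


SG_new = 1 + (SG_old − 1)·V_old/(V_old + V_water)
pts = (1.085 − 1)·1000·21.6/(21.6 + 2.1) = 77.4684
SG_new = 1 + 77.4684/1000

1.0775


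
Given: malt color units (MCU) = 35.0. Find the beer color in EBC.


SRM = 1.4922·MCU^0.6859;  EBC = SRM·1.97
SRM = 1.4922·35.0^0.6859 = 17.0963
EBC = 17.0963·1.97

33.6798 EBC


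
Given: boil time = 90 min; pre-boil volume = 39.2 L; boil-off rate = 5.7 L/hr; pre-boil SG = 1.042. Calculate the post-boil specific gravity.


V_post = V_pre − rate·(t/60);  SG_post = 1 + (SG_pre−1)·V_pre/V_post
V_post = 39.2 − 5.7·(90/60) = 30.6500
SG_post = 1 + (1.042 − 1)·39.2/30.6500

1.0537


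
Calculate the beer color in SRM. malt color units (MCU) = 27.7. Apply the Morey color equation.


SRM = 1.4922 · MCU^0.6859
SRM = 1.4922 · 27.7^0.6859

14.5621 SRM


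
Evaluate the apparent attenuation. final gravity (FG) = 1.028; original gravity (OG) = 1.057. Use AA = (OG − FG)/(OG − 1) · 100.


AA = (1.057 − 1.028)/(1.057 − 1) · 100

50.8772 %


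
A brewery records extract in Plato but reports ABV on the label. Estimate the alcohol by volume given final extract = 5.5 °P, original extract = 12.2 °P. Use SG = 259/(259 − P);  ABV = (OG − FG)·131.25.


OG = 259/(259 − 12.2) = 1.0494
FG = 259/(259 − 5.5) = 1.0217
ABV = (1.0494 − 1.0217)·131.25

3.6404 % ABV


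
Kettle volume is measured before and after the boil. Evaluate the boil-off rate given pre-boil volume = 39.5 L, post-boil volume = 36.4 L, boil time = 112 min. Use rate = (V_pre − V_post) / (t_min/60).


rate = (39.5 − 36.4) / (112/60)

1.6607 L/hr


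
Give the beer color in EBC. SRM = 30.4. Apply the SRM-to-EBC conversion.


EBC = SRM · 1.97
EBC = 30.4 · 1.97

59.8880 EBC


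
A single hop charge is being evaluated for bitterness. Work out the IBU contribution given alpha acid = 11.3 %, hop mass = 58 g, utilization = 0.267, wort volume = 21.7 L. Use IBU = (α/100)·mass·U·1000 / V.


IBU = (11.3/100)·58·0.267·1000 / 21.7

80.6414 IBU
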